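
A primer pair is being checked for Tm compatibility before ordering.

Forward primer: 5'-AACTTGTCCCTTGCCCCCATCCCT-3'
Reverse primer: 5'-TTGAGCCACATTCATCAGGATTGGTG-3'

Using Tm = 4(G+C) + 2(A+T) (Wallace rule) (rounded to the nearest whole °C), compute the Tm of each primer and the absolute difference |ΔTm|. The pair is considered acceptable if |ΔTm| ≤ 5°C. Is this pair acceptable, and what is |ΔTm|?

|ΔTm| = 0°C; the pair is acceptable.

Forward: A=3 T=7 G=2 C=12 → Tm = 2·10 + 4·14 = 76°C.
Reverse: A=6 T=8 G=7 C=5 → Tm = 2·14 + 4·12 = 76°C.
|ΔTm| = |76 − 76| = 0°C, ≤ 5°C.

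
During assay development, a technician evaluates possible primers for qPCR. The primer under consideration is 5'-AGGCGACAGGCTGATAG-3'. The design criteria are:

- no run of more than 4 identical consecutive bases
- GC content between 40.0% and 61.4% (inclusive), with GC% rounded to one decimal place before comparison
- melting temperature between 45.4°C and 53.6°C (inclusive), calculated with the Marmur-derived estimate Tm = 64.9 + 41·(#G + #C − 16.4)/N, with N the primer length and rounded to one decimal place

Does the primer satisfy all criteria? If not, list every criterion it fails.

Meets all criteria.

Base counts: A=5, T=2, G=7, C=3 (length 17).
homopolymer run: longest run = 2 ✓
GC content: GC 10/17 = 58.8% ✓
Tm: Tm = 64.9 + 41·(10 − 16.4)/17 = 49.5°C ✓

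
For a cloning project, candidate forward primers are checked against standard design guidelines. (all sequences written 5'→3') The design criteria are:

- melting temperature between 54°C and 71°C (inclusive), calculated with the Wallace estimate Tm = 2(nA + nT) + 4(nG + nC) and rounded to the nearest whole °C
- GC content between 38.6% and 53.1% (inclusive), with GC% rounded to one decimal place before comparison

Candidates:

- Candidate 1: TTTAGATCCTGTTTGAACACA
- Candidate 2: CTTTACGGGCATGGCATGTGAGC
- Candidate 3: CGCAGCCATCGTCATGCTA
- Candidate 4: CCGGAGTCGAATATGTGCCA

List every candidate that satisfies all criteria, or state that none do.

Candidate 1 (21 nt, A=6 T=8 G=3 C=4): Tm = 2·14 + 4·7 = 56°C ✓; GC 7/21 = 33.3%, outside 38.6–53.1% ✗ — fails.
Candidate 2 (23 nt, A=4 T=6 G=8 C=5): Tm = 2·10 + 4·13 = 72°C, outside 54–71°C ✗; GC 13/23 = 56.5%, outside 38.6–53.1% ✗ — fails.
Candidate 3 (19 nt, A=4 T=4 G=4 C=7): Tm = 2·8 + 4·11 = 60°C ✓; GC 11/19 = 57.9%, outside 38.6–53.1% ✗ — fails.
Candidate 4 (20 nt, A=5 T=4 G=6 C=5): Tm = 2·9 + 4·11 = 62°C ✓; GC 11/20 = 55.0%, outside 38.6–53.1% ✗ — fails.

None of the candidates satisfy all criteria.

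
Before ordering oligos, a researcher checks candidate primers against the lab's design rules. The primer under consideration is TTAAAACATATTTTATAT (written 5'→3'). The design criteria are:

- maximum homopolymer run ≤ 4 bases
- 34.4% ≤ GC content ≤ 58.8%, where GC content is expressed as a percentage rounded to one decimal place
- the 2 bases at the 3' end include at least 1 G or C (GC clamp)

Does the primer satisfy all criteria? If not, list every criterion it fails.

Base counts: A=8, T=9, G=0, C=1 (length 18).
homopolymer run: longest run = 4 ✓
GC content: GC 1/18 = 5.6%, outside 34.4–58.8% ✗
GC clamp: 3' end AT has 0 G/C, need ≥1 ✗

Fails: GC content, GC clamp.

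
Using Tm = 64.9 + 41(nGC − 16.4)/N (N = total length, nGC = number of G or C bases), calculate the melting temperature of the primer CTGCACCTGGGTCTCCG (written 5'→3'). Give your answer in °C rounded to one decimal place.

54.3°C

Base counts: A=1, T=4, G=5, C=7; G+C = 12, N = 17.
Tm = 64.9 + 41·(12 − 16.4)/17 = 64.9 + -180.40/17 = 54.3°C.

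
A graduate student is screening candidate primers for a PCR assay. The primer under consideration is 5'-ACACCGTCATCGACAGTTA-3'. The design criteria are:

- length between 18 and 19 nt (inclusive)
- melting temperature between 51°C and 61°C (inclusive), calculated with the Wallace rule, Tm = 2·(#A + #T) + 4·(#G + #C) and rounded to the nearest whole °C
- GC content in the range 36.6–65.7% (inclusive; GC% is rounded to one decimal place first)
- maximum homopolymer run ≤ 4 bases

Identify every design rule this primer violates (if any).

Meets all criteria.

Base counts: A=6, T=4, G=3, C=6 (length 19).
length: length 19 ✓
Tm: Tm = 2·10 + 4·9 = 56°C ✓
GC content: GC 9/19 = 47.4% ✓
homopolymer run: longest run = 2 ✓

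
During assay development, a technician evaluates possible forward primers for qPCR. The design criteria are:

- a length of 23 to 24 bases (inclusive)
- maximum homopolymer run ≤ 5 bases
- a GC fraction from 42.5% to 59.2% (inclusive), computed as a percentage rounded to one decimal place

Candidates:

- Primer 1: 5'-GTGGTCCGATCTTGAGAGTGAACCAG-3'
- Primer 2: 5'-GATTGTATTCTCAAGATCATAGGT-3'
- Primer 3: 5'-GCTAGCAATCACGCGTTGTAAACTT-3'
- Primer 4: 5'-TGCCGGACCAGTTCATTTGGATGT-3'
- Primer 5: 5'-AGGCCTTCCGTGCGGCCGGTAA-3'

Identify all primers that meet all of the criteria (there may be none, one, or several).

Primer 1 (26 nt, A=6 T=6 G=9 C=5): length 26, outside 23–24 ✗; longest run = 2 ✓; GC 14/26 = 53.8% ✓ — fails.
Primer 2 (24 nt, A=7 T=9 G=5 C=3): length 24 ✓; longest run = 2 ✓; GC 8/24 = 33.3%, outside 42.5–59.2% ✗ — fails.
Primer 3 (25 nt, A=7 T=7 G=5 C=6): length 25, outside 23–24 ✗; longest run = 3 ✓; GC 11/25 = 44.0% ✓ — fails.
Primer 4 (24 nt, A=4 T=8 G=7 C=5): length 24 ✓; longest run = 3 ✓; GC 12/24 = 50.0% ✓ — passes.
Primer 5 (22 nt, A=3 T=4 G=8 C=7): length 22, outside 23–24 ✗; longest run = 2 ✓; GC 15/22 = 68.2%, outside 42.5–59.2% ✗ — fails.

Primer 4 only.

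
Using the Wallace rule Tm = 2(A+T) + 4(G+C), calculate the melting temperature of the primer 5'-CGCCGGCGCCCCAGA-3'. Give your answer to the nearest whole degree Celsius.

Base counts: A=2, T=0, G=5, C=8 (length 15).
Tm = 2·(2+0) + 4·(5+8) = 2·2 + 4·13 = 4 + 52 = 56°C.

56°C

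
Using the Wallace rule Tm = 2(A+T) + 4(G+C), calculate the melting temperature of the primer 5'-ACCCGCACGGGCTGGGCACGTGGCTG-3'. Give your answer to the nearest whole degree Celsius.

92°C

Base counts: A=3, T=3, G=11, C=9 (length 26).
Tm = 2·(3+3) + 4·(11+9) = 2·6 + 4·20 = 12 + 80 = 92°C.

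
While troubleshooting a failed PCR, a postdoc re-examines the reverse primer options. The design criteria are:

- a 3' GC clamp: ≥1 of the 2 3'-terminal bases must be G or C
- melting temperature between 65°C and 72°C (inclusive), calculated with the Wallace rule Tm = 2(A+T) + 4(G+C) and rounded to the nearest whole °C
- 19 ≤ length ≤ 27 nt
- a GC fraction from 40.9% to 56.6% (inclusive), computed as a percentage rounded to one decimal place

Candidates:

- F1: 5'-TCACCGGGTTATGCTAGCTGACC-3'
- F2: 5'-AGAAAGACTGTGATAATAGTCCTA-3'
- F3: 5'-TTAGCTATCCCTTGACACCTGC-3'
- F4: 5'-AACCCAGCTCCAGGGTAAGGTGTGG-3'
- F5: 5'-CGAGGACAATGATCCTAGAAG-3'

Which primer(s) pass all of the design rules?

F1 (23 nt, A=4 T=6 G=6 C=7): 3' end CC has 2 G/C ✓; Tm = 2·10 + 4·13 = 72°C ✓; length 23 ✓; GC 13/23 = 56.5% ✓ — passes.
F2 (24 nt, A=10 T=6 G=5 C=3): 3' end TA has 0 G/C, need ≥1 ✗; Tm = 2·16 + 4·8 = 64°C, outside 65–72°C ✗; length 24 ✓; GC 8/24 = 33.3%, outside 40.9–56.6% ✗ — fails.
F3 (22 nt, A=4 T=7 G=3 C=8): 3' end GC has 2 G/C ✓; Tm = 2·11 + 4·11 = 66°C ✓; length 22 ✓; GC 11/22 = 50.0% ✓ — passes.
F4 (25 nt, A=6 T=4 G=9 C=6): 3' end GG has 2 G/C ✓; Tm = 2·10 + 4·15 = 80°C, outside 65–72°C ✗; length 25 ✓; GC 15/25 = 60.0%, outside 40.9–56.6% ✗ — fails.
F5 (21 nt, A=8 T=3 G=6 C=4): 3' end AG has 1 G/C ✓; Tm = 2·11 + 4·10 = 62°C, outside 65–72°C ✗; length 21 ✓; GC 10/21 = 47.6% ✓ — fails.

F1 and F3.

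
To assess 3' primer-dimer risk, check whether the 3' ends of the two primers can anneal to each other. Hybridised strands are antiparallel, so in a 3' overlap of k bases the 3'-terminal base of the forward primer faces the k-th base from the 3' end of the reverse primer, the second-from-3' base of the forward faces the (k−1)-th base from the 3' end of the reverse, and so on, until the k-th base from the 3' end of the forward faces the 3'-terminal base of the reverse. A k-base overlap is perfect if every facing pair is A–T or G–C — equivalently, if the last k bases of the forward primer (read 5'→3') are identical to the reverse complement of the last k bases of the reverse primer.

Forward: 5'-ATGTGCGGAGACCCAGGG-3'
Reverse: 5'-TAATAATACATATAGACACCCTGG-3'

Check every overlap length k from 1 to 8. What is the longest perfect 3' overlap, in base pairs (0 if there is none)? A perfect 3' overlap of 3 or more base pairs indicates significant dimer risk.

Last 8 bases (5'→3') — forward …ACCCAGGG, reverse …CACCCTGG.
Reverse complement of the reverse primer's last 8 bases: CCAGGGTG; its first k bases are the reverse complement of the reverse primer's last k bases, so a perfect k-base overlap needs the forward primer's last k bases to equal them.
Comparing (forward last k vs required): k=1: G vs C ✗; k=2: GG vs CC ✗; k=3: GGG vs CCA ✗; k=4: AGGG vs CCAG ✗; k=5: CAGGG vs CCAGG ✗; k=6: CCAGGG vs CCAGGG ✓; k=7: CCCAGGG vs CCAGGGT ✗; k=8: ACCCAGGG vs CCAGGGTG ✗.
Only k = 6 is perfect, so the longest perfect 3' overlap is 6.

Longest perfect overlap: 6 complementary base pairs; significant dimer risk (threshold 3).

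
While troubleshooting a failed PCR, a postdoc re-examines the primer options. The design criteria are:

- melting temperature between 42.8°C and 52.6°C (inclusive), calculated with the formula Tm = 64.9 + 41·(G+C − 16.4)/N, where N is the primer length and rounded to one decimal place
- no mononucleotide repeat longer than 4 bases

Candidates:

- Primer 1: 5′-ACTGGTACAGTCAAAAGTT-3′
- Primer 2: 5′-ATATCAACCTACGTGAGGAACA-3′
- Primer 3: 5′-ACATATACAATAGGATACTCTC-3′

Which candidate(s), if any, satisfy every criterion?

Primer 1, Primer 2 and Primer 3.

Primer 1 (19 nt, A=7 T=5 G=4 C=3): Tm = 64.9 + 41·(7 − 16.4)/19 = 44.6°C ✓; longest run = 4 ✓ — passes.
Primer 2 (22 nt, A=9 T=4 G=4 C=5): Tm = 64.9 + 41·(9 − 16.4)/22 = 51.1°C ✓; longest run = 2 ✓ — passes.
Primer 3 (22 nt, A=9 T=6 G=2 C=5): Tm = 64.9 + 41·(7 − 16.4)/22 = 47.4°C ✓; longest run = 2 ✓ — passes.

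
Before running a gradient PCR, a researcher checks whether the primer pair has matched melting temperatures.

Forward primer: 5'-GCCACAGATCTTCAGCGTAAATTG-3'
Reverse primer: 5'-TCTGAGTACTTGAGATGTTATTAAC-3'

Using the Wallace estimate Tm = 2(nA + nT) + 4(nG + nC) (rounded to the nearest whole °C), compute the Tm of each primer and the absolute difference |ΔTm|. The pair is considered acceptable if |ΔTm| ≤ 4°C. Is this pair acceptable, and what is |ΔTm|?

Forward: A=7 T=6 G=5 C=6 → Tm = 2·13 + 4·11 = 70°C.
Reverse: A=7 T=10 G=5 C=3 → Tm = 2·17 + 4·8 = 66°C.
|ΔTm| = |70 − 66| = 4°C, ≤ 4°C.

|ΔTm| = 4°C; the pair is acceptable.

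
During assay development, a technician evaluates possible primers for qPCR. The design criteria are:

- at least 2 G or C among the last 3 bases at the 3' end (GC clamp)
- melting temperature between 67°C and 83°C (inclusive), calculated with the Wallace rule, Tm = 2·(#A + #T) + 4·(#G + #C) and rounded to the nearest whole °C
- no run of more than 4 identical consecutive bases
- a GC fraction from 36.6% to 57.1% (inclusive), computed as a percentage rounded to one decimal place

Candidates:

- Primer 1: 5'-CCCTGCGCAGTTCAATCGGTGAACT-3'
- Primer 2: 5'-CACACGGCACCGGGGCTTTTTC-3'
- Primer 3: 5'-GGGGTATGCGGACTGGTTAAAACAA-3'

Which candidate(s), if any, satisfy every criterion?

Primer 1 (25 nt, A=5 T=6 G=6 C=8): 3' end ACT has 1 G/C, need ≥2 ✗; Tm = 2·11 + 4·14 = 78°C ✓; longest run = 3 ✓; GC 14/25 = 56.0% ✓ — fails.
Primer 2 (22 nt, A=3 T=5 G=6 C=8): 3' end TTC has 1 G/C, need ≥2 ✗; Tm = 2·8 + 4·14 = 72°C ✓; longest run = 5, exceeds 4 ✗; GC 14/22 = 63.6%, outside 36.6–57.1% ✗ — fails.
Primer 3 (25 nt, A=8 T=5 G=9 C=3): 3' end CAA has 1 G/C, need ≥2 ✗; Tm = 2·13 + 4·12 = 74°C ✓; longest run = 4 ✓; GC 12/25 = 48.0% ✓ — fails.

None of the candidates satisfy all criteria.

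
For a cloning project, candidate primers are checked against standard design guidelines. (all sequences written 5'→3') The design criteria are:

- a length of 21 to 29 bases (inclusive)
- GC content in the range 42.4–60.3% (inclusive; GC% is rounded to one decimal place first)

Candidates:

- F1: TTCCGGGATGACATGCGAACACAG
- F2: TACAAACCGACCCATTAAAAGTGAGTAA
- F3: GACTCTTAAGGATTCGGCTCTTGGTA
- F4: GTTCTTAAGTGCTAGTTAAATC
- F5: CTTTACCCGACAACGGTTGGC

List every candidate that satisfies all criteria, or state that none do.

F1 (24 nt, A=7 T=4 G=7 C=6): length 24 ✓; GC 13/24 = 54.2% ✓ — passes.
F2 (28 nt, A=13 T=5 G=4 C=6): length 28 ✓; GC 10/28 = 35.7%, outside 42.4–60.3% ✗ — fails.
F3 (26 nt, A=5 T=9 G=7 C=5): length 26 ✓; GC 12/26 = 46.2% ✓ — passes.
F4 (22 nt, A=6 T=9 G=4 C=3): length 22 ✓; GC 7/22 = 31.8%, outside 42.4–60.3% ✗ — fails.
F5 (21 nt, A=4 T=5 G=5 C=7): length 21 ✓; GC 12/21 = 57.1% ✓ — passes.

F1, F3 and F5.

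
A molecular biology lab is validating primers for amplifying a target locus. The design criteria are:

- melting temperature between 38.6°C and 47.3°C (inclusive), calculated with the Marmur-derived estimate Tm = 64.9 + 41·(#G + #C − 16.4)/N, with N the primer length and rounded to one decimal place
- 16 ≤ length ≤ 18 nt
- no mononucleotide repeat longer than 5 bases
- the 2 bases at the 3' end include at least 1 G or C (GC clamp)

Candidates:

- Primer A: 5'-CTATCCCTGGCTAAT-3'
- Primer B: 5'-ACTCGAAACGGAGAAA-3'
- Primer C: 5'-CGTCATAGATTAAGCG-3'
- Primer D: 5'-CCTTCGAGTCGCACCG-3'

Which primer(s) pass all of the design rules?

Primer C only.

Primer A (15 nt, A=3 T=5 G=2 C=5): Tm = 64.9 + 41·(7 − 16.4)/15 = 39.2°C ✓; length 15, outside 16–18 ✗; longest run = 3 ✓; 3' end AT has 0 G/C, need ≥1 ✗ — fails.
Primer B (16 nt, A=8 T=1 G=4 C=3): Tm = 64.9 + 41·(7 − 16.4)/16 = 40.8°C ✓; length 16 ✓; longest run = 3 ✓; 3' end AA has 0 G/C, need ≥1 ✗ — fails.
Primer C (16 nt, A=5 T=4 G=4 C=3): Tm = 64.9 + 41·(7 − 16.4)/16 = 40.8°C ✓; length 16 ✓; longest run = 2 ✓; 3' end CG has 2 G/C ✓ — passes.
Primer D (16 nt, A=2 T=3 G=4 C=7): Tm = 64.9 + 41·(11 − 16.4)/16 = 51.1°C, outside 38.6–47.3°C ✗; length 16 ✓; longest run = 2 ✓; 3' end CG has 2 G/C ✓ — fails.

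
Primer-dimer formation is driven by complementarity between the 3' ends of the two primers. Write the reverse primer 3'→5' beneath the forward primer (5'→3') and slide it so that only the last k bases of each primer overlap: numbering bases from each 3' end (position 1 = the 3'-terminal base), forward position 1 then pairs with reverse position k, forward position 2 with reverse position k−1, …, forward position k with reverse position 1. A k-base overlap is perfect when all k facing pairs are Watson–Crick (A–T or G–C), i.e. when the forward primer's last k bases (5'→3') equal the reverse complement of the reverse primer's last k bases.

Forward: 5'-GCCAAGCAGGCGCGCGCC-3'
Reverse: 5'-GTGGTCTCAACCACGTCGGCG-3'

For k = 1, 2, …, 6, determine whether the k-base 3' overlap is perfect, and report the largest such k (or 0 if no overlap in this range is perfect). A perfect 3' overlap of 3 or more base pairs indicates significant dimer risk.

Last 6 bases (5'→3') — forward …CGCGCC, reverse …TCGGCG.
Reverse complement of the reverse primer's last 6 bases: CGCCGA; its first k bases are the reverse complement of the reverse primer's last k bases, so a perfect k-base overlap needs the forward primer's last k bases to equal them.
Comparing (forward last k vs required): k=1: C vs C ✓; k=2: CC vs CG ✗; k=3: GCC vs CGC ✗; k=4: CGCC vs CGCC ✓; k=5: GCGCC vs CGCCG ✗; k=6: CGCGCC vs CGCCGA ✗.
Perfect overlaps at k = 1, 4; the largest is 4.

Longest perfect overlap: 4 complementary base pairs; significant dimer risk (threshold 3).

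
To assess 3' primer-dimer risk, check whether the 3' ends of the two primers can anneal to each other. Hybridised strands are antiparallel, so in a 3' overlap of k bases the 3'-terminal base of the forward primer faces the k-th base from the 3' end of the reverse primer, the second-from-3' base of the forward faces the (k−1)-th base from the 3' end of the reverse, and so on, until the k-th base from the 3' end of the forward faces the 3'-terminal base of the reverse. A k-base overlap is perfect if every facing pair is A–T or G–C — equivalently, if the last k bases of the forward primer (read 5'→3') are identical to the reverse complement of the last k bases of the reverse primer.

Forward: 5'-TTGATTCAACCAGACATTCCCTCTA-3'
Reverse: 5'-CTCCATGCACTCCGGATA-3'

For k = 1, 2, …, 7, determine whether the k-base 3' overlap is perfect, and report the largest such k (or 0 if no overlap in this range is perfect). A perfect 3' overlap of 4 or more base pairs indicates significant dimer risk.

Longest perfect overlap: 2 complementary base pairs; below the dimer-risk threshold (threshold 4).

Last 7 bases (5'→3') — forward …CCCTCTA, reverse …CCGGATA.
Reverse complement of the reverse primer's last 7 bases: TATCCGG; its first k bases are the reverse complement of the reverse primer's last k bases, so a perfect k-base overlap needs the forward primer's last k bases to equal them.
Comparing (forward last k vs required): k=1: A vs T ✗; k=2: TA vs TA ✓; k=3: CTA vs TAT ✗; k=4: TCTA vs TATC ✗; k=5: CTCTA vs TATCC ✗; k=6: CCTCTA vs TATCCG ✗; k=7: CCCTCTA vs TATCCGG ✗.
Only k = 2 is perfect, so the longest perfect 3' overlap is 2.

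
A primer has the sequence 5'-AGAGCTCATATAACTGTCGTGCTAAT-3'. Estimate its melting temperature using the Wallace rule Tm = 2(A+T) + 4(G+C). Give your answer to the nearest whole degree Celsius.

72°C

Base counts: A=8, T=8, G=5, C=5 (length 26).
Tm = 2·(8+8) + 4·(5+5) = 2·16 + 4·10 = 32 + 40 = 72°C.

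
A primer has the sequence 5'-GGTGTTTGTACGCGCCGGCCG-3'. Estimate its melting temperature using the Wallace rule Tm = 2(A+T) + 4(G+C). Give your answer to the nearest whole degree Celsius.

72°C

Base counts: A=1, T=5, G=9, C=6 (length 21).
Tm = 2·(1+5) + 4·(9+6) = 2·6 + 4·15 = 12 + 60 = 72°C.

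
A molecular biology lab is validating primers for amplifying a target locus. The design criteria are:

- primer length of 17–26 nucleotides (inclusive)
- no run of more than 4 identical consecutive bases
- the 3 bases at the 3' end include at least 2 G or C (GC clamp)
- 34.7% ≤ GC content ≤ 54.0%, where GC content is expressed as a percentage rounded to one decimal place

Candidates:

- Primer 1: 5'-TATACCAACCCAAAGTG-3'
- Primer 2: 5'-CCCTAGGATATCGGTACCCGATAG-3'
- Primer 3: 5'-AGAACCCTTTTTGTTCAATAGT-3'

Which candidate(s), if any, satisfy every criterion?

Primer 1 (17 nt, A=7 T=3 G=2 C=5): length 17 ✓; longest run = 3 ✓; 3' end GTG has 2 G/C ✓; GC 7/17 = 41.2% ✓ — passes.
Primer 2 (24 nt, A=6 T=5 G=6 C=7): length 24 ✓; longest run = 3 ✓; 3' end TAG has 1 G/C, need ≥2 ✗; GC 13/24 = 54.2%, outside 34.7–54.0% ✗ — fails.
Primer 3 (22 nt, A=6 T=9 G=3 C=4): length 22 ✓; longest run = 5, exceeds 4 ✗; 3' end AGT has 1 G/C, need ≥2 ✗; GC 7/22 = 31.8%, outside 34.7–54.0% ✗ — fails.

Primer 1 only.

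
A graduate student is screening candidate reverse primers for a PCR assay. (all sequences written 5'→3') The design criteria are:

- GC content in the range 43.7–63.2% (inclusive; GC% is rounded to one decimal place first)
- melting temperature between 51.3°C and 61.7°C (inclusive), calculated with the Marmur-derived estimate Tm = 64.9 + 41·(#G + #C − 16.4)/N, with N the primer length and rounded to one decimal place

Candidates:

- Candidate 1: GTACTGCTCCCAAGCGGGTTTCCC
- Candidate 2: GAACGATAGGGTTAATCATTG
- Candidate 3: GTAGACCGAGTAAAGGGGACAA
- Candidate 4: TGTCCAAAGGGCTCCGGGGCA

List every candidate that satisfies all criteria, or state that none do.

Candidate 3 only.

Candidate 1 (24 nt, A=3 T=6 G=6 C=9): GC 15/24 = 62.5% ✓; Tm = 64.9 + 41·(15 − 16.4)/24 = 62.5°C, outside 51.3–61.7°C ✗ — fails.
Candidate 2 (21 nt, A=7 T=6 G=6 C=2): GC 8/21 = 38.1%, outside 43.7–63.2% ✗; Tm = 64.9 + 41·(8 − 16.4)/21 = 48.5°C, outside 51.3–61.7°C ✗ — fails.
Candidate 3 (22 nt, A=9 T=2 G=8 C=3): GC 11/22 = 50.0% ✓; Tm = 64.9 + 41·(11 − 16.4)/22 = 54.8°C ✓ — passes.
Candidate 4 (21 nt, A=4 T=3 G=8 C=6): GC 14/21 = 66.7%, outside 43.7–63.2% ✗; Tm = 64.9 + 41·(14 − 16.4)/21 = 60.2°C ✓ — fails.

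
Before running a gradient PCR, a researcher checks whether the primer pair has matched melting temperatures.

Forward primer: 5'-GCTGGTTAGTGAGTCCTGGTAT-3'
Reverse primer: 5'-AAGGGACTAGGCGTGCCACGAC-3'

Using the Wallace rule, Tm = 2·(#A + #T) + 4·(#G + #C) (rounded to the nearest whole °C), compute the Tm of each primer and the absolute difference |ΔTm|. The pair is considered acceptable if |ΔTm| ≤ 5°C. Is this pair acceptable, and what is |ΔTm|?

|ΔTm| = 6°C; the pair is not acceptable.

Forward: A=3 T=8 G=8 C=3 → Tm = 2·11 + 4·11 = 66°C.
Reverse: A=6 T=2 G=8 C=6 → Tm = 2·8 + 4·14 = 72°C.
|ΔTm| = |66 − 72| = 6°C, > 5°C.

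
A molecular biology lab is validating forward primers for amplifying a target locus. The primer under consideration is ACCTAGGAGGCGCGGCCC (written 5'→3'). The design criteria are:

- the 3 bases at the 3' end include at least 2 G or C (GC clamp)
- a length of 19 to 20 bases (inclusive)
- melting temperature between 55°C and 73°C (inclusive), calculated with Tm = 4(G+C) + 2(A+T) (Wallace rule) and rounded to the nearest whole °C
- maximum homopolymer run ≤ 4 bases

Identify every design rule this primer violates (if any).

Base counts: A=3, T=1, G=7, C=7 (length 18).
GC clamp: 3' end CCC has 3 G/C ✓
length: length 18, outside 19–20 ✗
Tm: Tm = 2·4 + 4·14 = 64°C ✓
homopolymer run: longest run = 3 ✓

Fails: length.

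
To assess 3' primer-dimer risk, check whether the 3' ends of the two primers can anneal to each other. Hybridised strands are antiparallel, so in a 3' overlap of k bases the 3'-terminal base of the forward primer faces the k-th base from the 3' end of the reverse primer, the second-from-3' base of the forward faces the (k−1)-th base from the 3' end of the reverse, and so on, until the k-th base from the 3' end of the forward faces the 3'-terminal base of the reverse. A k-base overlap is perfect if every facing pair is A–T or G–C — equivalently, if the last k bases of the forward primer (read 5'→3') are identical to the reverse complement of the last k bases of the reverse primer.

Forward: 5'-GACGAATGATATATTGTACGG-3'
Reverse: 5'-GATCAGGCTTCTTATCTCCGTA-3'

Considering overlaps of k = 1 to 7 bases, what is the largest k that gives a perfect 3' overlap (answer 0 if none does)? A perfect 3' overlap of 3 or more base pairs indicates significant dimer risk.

Longest perfect overlap: 5 complementary base pairs; significant dimer risk (threshold 3).

Last 7 bases (5'→3') — forward …TGTACGG, reverse …CTCCGTA.
Reverse complement of the reverse primer's last 7 bases: TACGGAG; its first k bases are the reverse complement of the reverse primer's last k bases, so a perfect k-base overlap needs the forward primer's last k bases to equal them.
Comparing (forward last k vs required): k=1: G vs T ✗; k=2: GG vs TA ✗; k=3: CGG vs TAC ✗; k=4: ACGG vs TACG ✗; k=5: TACGG vs TACGG ✓; k=6: GTACGG vs TACGGA ✗; k=7: TGTACGG vs TACGGAG ✗.
Only k = 5 is perfect, so the longest perfect 3' overlap is 5.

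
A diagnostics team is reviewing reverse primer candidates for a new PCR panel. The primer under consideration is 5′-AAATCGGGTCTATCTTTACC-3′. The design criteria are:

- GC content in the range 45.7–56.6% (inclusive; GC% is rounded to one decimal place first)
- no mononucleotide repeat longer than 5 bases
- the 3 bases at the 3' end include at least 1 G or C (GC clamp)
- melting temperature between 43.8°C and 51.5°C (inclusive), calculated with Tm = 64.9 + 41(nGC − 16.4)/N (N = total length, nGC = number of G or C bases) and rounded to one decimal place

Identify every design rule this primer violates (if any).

Base counts: A=5, T=7, G=3, C=5 (length 20).
GC content: GC 8/20 = 40.0%, outside 45.7–56.6% ✗
homopolymer run: longest run = 3 ✓
GC clamp: 3' end ACC has 2 G/C ✓
Tm: Tm = 64.9 + 41·(8 − 16.4)/20 = 47.7°C ✓

Fails: GC content.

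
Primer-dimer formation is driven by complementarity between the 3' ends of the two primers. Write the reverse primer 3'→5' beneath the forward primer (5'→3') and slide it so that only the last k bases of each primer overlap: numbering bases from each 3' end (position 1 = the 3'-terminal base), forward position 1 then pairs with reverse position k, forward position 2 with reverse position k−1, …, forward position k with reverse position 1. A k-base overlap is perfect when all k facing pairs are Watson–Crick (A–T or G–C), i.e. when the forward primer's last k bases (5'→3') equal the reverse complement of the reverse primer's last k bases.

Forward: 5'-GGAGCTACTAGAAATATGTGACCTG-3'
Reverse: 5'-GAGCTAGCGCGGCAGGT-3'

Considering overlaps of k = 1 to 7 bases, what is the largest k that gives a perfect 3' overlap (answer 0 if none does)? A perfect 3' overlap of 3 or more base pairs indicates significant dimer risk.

Last 7 bases (5'→3') — forward …TGACCTG, reverse …GGCAGGT.
Reverse complement of the reverse primer's last 7 bases: ACCTGCC; its first k bases are the reverse complement of the reverse primer's last k bases, so a perfect k-base overlap needs the forward primer's last k bases to equal them.
Comparing (forward last k vs required): k=1: G vs A ✗; k=2: TG vs AC ✗; k=3: CTG vs ACC ✗; k=4: CCTG vs ACCT ✗; k=5: ACCTG vs ACCTG ✓; k=6: GACCTG vs ACCTGC ✗; k=7: TGACCTG vs ACCTGCC ✗.
Only k = 5 is perfect, so the longest perfect 3' overlap is 5.

Longest perfect overlap: 5 complementary base pairs; significant dimer risk (threshold 3).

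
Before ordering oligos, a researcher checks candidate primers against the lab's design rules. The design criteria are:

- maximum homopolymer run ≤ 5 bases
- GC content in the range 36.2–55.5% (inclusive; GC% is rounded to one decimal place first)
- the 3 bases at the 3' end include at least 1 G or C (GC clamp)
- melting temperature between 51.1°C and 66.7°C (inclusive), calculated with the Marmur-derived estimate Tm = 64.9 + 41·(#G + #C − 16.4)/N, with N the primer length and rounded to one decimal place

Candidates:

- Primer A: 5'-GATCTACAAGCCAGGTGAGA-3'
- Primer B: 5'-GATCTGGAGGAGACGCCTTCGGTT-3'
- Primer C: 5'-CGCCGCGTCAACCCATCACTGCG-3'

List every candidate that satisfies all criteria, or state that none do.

Primer A (20 nt, A=7 T=3 G=6 C=4): longest run = 2 ✓; GC 10/20 = 50.0% ✓; 3' end AGA has 1 G/C ✓; Tm = 64.9 + 41·(10 − 16.4)/20 = 51.8°C ✓ — passes.
Primer B (24 nt, A=4 T=6 G=9 C=5): longest run = 2 ✓; GC 14/24 = 58.3%, outside 36.2–55.5% ✗; 3' end GTT has 1 G/C ✓; Tm = 64.9 + 41·(14 − 16.4)/24 = 60.8°C ✓ — fails.
Primer C (23 nt, A=4 T=3 G=5 C=11): longest run = 3 ✓; GC 16/23 = 69.6%, outside 36.2–55.5% ✗; 3' end GCG has 3 G/C ✓; Tm = 64.9 + 41·(16 − 16.4)/23 = 64.2°C ✓ — fails.

Primer A only.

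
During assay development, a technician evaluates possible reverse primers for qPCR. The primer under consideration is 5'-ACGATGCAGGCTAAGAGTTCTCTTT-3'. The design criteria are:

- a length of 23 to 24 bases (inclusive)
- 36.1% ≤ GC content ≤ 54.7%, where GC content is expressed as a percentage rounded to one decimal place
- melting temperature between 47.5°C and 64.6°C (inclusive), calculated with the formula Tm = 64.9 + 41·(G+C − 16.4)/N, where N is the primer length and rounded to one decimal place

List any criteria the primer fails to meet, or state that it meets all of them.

Base counts: A=6, T=8, G=6, C=5 (length 25).
length: length 25, outside 23–24 ✗
GC content: GC 11/25 = 44.0% ✓
Tm: Tm = 64.9 + 41·(11 − 16.4)/25 = 56.0°C ✓

Fails: length.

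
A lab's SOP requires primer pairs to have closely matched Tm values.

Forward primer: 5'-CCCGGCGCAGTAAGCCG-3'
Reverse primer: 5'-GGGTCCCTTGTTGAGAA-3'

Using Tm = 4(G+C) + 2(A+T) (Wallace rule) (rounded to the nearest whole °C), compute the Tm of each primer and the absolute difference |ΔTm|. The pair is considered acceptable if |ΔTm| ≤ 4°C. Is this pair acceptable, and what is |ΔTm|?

|ΔTm| = 8°C; the pair is not acceptable.

Forward: A=3 T=1 G=6 C=7 → Tm = 2·4 + 4·13 = 60°C.
Reverse: A=3 T=5 G=6 C=3 → Tm = 2·8 + 4·9 = 52°C.
|ΔTm| = |60 − 52| = 8°C, > 4°C.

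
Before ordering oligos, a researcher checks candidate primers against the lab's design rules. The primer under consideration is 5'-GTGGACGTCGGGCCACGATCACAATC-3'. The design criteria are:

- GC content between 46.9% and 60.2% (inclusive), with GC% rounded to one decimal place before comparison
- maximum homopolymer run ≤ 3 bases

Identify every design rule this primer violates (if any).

Fails: GC content.

Base counts: A=6, T=4, G=8, C=8 (length 26).
GC content: GC 16/26 = 61.5%, outside 46.9–60.2% ✗
homopolymer run: longest run = 3 ✓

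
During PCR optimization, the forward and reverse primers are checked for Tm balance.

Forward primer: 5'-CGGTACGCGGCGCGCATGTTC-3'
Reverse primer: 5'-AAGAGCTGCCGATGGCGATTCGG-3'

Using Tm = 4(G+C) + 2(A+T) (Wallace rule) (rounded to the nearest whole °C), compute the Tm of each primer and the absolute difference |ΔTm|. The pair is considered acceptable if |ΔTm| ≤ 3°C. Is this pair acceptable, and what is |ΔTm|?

|ΔTm| = 2°C; the pair is acceptable.

Forward: A=2 T=4 G=8 C=7 → Tm = 2·6 + 4·15 = 72°C.
Reverse: A=5 T=4 G=9 C=5 → Tm = 2·9 + 4·14 = 74°C.
|ΔTm| = |72 − 74| = 2°C, ≤ 3°C.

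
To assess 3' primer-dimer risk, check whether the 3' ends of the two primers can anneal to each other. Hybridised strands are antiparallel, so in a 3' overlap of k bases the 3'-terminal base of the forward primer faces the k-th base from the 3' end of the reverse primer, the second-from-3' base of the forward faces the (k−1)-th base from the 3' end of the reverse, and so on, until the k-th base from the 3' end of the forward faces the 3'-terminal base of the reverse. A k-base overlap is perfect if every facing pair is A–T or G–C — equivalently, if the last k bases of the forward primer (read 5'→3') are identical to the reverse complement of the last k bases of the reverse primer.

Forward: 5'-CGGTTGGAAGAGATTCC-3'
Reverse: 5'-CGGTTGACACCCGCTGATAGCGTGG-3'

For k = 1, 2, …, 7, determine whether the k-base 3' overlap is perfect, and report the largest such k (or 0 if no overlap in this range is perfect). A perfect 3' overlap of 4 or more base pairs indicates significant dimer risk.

Longest perfect overlap: 2 complementary base pairs; below the dimer-risk threshold (threshold 4).

Last 7 bases (5'→3') — forward …AGATTCC, reverse …AGCGTGG.
Reverse complement of the reverse primer's last 7 bases: CCACGCT; its first k bases are the reverse complement of the reverse primer's last k bases, so a perfect k-base overlap needs the forward primer's last k bases to equal them.
Comparing (forward last k vs required): k=1: C vs C ✓; k=2: CC vs CC ✓; k=3: TCC vs CCA ✗; k=4: TTCC vs CCAC ✗; k=5: ATTCC vs CCACG ✗; k=6: GATTCC vs CCACGC ✗; k=7: AGATTCC vs CCACGCT ✗.
Perfect overlaps at k = 1, 2; the largest is 2.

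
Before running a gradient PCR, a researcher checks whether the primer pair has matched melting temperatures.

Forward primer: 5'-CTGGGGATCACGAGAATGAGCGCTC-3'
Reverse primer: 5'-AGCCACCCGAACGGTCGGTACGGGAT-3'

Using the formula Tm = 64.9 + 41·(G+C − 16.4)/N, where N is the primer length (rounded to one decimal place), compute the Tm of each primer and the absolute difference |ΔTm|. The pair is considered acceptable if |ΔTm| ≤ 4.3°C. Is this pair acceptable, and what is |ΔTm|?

Forward: G+C = 15, N = 25 → Tm = 64.9 + 41·(15 − 16.4)/25 = 62.6°C.
Reverse: G+C = 17, N = 26 → Tm = 64.9 + 41·(17 − 16.4)/26 = 65.8°C.
|ΔTm| = |62.6 − 65.8| = 3.2°C, ≤ 4.3°C.

|ΔTm| = 3.2°C; the pair is acceptable.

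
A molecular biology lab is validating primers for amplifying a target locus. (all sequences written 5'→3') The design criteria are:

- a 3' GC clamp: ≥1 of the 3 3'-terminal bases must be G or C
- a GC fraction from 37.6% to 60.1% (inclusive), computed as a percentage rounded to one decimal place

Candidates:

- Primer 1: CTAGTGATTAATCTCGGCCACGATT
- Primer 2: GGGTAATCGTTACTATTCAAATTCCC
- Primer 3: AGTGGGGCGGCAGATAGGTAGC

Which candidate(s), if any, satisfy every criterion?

Primer 2 only.

Primer 1 (25 nt, A=6 T=8 G=5 C=6): 3' end ATT has 0 G/C, need ≥1 ✗; GC 11/25 = 44.0% ✓ — fails.
Primer 2 (26 nt, A=7 T=9 G=4 C=6): 3' end CCC has 3 G/C ✓; GC 10/26 = 38.5% ✓ — passes.
Primer 3 (22 nt, A=5 T=3 G=11 C=3): 3' end AGC has 2 G/C ✓; GC 14/22 = 63.6%, outside 37.6–60.1% ✗ — fails.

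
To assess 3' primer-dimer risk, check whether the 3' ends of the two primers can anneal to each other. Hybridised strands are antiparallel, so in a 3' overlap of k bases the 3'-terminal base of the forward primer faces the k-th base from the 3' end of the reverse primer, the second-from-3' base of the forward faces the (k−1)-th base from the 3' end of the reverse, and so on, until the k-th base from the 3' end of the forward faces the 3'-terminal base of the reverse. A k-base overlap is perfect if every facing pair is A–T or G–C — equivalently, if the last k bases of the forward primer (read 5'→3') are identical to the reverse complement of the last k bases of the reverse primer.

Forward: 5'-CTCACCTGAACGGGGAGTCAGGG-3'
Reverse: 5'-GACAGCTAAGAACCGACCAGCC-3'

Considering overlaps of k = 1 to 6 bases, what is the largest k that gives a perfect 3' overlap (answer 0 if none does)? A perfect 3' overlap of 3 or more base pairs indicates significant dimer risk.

Longest perfect overlap: 2 complementary base pairs; below the dimer-risk threshold (threshold 3).

Last 6 bases (5'→3') — forward …TCAGGG, reverse …CCAGCC.
Reverse complement of the reverse primer's last 6 bases: GGCTGG; its first k bases are the reverse complement of the reverse primer's last k bases, so a perfect k-base overlap needs the forward primer's last k bases to equal them.
Comparing (forward last k vs required): k=1: G vs G ✓; k=2: GG vs GG ✓; k=3: GGG vs GGC ✗; k=4: AGGG vs GGCT ✗; k=5: CAGGG vs GGCTG ✗; k=6: TCAGGG vs GGCTGG ✗.
Perfect overlaps at k = 1, 2; the largest is 2.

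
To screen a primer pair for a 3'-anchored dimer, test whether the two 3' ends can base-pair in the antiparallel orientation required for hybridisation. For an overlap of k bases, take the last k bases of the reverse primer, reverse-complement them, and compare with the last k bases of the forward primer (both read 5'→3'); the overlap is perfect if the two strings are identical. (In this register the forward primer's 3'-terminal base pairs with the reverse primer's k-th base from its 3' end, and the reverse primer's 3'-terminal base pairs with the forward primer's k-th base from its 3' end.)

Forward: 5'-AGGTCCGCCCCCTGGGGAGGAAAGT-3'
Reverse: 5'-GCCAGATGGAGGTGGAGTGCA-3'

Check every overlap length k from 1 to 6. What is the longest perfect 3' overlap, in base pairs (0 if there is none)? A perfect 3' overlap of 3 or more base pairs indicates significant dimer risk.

Last 6 bases (5'→3') — forward …GAAAGT, reverse …AGTGCA.
Reverse complement of the reverse primer's last 6 bases: TGCACT; its first k bases are the reverse complement of the reverse primer's last k bases, so a perfect k-base overlap needs the forward primer's last k bases to equal them.
Comparing (forward last k vs required): k=1: T vs T ✓; k=2: GT vs TG ✗; k=3: AGT vs TGC ✗; k=4: AAGT vs TGCA ✗; k=5: AAAGT vs TGCAC ✗; k=6: GAAAGT vs TGCACT ✗.
Only k = 1 is perfect, so the longest perfect 3' overlap is 1.

Longest perfect overlap: 1 complementary base pair; below the dimer-risk threshold (threshold 3).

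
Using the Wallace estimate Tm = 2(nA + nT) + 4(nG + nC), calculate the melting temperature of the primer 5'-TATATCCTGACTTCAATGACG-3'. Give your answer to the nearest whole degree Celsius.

Base counts: A=6, T=7, G=3, C=5 (length 21).
Tm = 2·(6+7) + 4·(3+5) = 2·13 + 4·8 = 26 + 32 = 58°C.

58°C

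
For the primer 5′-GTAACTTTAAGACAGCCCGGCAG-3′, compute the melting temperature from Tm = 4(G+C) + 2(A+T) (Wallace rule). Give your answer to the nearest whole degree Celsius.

70°C

Base counts: A=7, T=4, G=6, C=6 (length 23).
Tm = 2·(7+4) + 4·(6+6) = 2·11 + 4·12 = 22 + 48 = 70°C.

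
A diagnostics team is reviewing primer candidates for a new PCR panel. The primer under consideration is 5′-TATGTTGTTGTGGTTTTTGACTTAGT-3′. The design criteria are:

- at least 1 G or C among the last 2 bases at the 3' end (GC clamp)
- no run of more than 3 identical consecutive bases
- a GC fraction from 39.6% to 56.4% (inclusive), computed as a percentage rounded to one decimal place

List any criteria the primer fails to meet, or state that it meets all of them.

Base counts: A=3, T=15, G=7, C=1 (length 26).
GC clamp: 3' end GT has 1 G/C ✓
homopolymer run: longest run = 5, exceeds 3 ✗
GC content: GC 8/26 = 30.8%, outside 39.6–56.4% ✗

Fails: homopolymer run, GC content.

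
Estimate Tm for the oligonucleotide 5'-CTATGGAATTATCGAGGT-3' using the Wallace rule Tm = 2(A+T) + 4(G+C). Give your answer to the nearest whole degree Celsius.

Base counts: A=5, T=6, G=5, C=2 (length 18).
Tm = 2·(5+6) + 4·(5+2) = 2·11 + 4·7 = 22 + 28 = 50°C.

50°C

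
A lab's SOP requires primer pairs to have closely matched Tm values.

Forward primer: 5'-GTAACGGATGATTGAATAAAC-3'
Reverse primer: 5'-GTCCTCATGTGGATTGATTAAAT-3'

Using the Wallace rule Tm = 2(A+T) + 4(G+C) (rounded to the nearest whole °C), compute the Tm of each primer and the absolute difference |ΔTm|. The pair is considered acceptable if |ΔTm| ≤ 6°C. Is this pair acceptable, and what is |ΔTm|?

|ΔTm| = 6°C; the pair is acceptable.

Forward: A=9 T=5 G=5 C=2 → Tm = 2·14 + 4·7 = 56°C.
Reverse: A=6 T=9 G=5 C=3 → Tm = 2·15 + 4·8 = 62°C.
|ΔTm| = |56 − 62| = 6°C, ≤ 6°C.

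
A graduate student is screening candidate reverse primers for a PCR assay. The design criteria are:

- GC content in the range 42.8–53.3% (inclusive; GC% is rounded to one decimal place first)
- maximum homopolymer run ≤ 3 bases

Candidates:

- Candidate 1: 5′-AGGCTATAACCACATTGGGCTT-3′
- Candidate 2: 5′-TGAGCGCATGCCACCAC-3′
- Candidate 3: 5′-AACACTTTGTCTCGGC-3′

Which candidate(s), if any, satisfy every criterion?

Candidate 1 (22 nt, A=6 T=6 G=5 C=5): GC 10/22 = 45.5% ✓; longest run = 3 ✓ — passes.
Candidate 2 (17 nt, A=4 T=2 G=4 C=7): GC 11/17 = 64.7%, outside 42.8–53.3% ✗; longest run = 2 ✓ — fails.
Candidate 3 (16 nt, A=3 T=5 G=3 C=5): GC 8/16 = 50.0% ✓; longest run = 3 ✓ — passes.

Candidate 1 and Candidate 3.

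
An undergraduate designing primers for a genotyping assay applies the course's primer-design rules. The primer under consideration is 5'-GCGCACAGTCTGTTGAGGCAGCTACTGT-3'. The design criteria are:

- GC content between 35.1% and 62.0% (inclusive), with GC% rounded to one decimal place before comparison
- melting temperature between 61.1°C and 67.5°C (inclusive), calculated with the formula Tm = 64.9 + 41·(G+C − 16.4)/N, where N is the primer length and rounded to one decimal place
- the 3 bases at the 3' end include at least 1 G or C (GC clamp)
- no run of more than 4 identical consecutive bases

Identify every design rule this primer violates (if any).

Meets all criteria.

Base counts: A=5, T=7, G=9, C=7 (length 28).
GC content: GC 16/28 = 57.1% ✓
Tm: Tm = 64.9 + 41·(16 − 16.4)/28 = 64.3°C ✓
GC clamp: 3' end TGT has 1 G/C ✓
homopolymer run: longest run = 2 ✓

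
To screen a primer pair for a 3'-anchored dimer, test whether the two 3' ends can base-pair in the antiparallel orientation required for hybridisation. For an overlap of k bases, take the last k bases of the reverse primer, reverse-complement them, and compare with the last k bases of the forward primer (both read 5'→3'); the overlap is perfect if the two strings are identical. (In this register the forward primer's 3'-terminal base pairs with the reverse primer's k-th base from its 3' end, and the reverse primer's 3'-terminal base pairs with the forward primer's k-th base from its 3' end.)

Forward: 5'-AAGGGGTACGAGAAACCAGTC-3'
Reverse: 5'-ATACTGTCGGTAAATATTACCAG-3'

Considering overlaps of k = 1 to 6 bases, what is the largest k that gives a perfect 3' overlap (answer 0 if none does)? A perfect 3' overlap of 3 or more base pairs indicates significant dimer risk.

Last 6 bases (5'→3') — forward …CCAGTC, reverse …TACCAG.
Reverse complement of the reverse primer's last 6 bases: CTGGTA; its first k bases are the reverse complement of the reverse primer's last k bases, so a perfect k-base overlap needs the forward primer's last k bases to equal them.
Comparing (forward last k vs required): k=1: C vs C ✓; k=2: TC vs CT ✗; k=3: GTC vs CTG ✗; k=4: AGTC vs CTGG ✗; k=5: CAGTC vs CTGGT ✗; k=6: CCAGTC vs CTGGTA ✗.
Only k = 1 is perfect, so the longest perfect 3' overlap is 1.

Longest perfect overlap: 1 complementary base pair; below the dimer-risk threshold (threshold 3).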